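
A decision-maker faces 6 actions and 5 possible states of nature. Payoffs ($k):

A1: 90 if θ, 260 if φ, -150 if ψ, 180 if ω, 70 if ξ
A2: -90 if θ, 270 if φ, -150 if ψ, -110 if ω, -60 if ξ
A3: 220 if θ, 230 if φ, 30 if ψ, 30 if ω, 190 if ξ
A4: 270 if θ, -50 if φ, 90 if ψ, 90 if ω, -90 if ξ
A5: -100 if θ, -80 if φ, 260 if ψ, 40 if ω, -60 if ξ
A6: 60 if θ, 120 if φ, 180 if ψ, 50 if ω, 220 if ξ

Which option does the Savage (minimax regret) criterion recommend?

Column bests: θ=270, φ=270, ψ=260, ω=180, ξ=220.
A1 regrets: 180, 10, 410, 0, 150 → max 410
A2 regrets: 360, 0, 410, 290, 280 → max 410
A3 regrets: 50, 40, 230, 150, 30 → max 230
A4 regrets: 0, 320, 170, 90, 310 → max 320
A5 regrets: 370, 350, 0, 140, 280 → max 370
A6 regrets: 210, 150, 80, 130, 0 → max 210
Smallest max regret = 210 → A6.

A6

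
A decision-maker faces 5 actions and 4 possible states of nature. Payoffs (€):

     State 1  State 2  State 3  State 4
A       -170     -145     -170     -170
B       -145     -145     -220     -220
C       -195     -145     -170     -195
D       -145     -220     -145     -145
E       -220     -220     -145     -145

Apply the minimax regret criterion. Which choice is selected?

Column bests: State 1=-145, State 2=-145, State 3=-145, State 4=-145.
A regrets: 25, 0, 25, 25 → max 25
B regrets: 0, 0, 75, 75 → max 75
C regrets: 50, 0, 25, 50 → max 50
D regrets: 0, 75, 0, 0 → max 75
E regrets: 75, 75, 0, 0 → max 75
Smallest max regret = 25 → A.

A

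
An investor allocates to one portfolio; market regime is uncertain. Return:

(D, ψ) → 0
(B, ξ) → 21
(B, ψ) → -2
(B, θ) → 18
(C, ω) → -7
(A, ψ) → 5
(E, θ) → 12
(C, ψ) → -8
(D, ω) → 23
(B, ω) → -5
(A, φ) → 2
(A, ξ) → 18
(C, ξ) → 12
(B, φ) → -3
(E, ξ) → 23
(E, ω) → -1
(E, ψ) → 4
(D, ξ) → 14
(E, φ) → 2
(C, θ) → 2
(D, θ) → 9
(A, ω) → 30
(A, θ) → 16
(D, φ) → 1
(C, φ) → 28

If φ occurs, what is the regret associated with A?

Best payoff under φ is 28.
Regret = 28 − 2 = 26.

26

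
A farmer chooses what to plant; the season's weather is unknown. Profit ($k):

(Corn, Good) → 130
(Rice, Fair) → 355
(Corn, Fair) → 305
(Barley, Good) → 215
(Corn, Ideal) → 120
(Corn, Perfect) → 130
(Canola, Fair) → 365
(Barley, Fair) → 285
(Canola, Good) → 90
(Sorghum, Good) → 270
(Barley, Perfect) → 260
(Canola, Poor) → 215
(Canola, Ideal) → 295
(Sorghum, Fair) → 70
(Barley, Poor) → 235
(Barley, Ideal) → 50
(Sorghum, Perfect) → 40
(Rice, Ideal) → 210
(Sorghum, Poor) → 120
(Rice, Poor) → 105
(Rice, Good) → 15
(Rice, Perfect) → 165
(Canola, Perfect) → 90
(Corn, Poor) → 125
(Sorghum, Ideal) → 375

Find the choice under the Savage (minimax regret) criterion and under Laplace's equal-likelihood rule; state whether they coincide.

Column bests: Poor=235, Fair=365, Good=270, Ideal=375, Perfect=260.
Barley regrets: 0, 80, 55, 325, 0 → max 325
Sorghum regrets: 115, 295, 0, 0, 220 → max 295
Canola regrets: 20, 0, 180, 80, 170 → max 180
Rice regrets: 130, 10, 255, 165, 95 → max 255
Corn regrets: 110, 60, 140, 255, 130 → max 255
Smallest max regret = 180 → Canola.
Row averages: Barley=209, Sorghum=175, Canola=211, Rice=170, Corn=162
Highest average = 211 → Canola.

minimax regret → Canola; laplace → Canola (agree)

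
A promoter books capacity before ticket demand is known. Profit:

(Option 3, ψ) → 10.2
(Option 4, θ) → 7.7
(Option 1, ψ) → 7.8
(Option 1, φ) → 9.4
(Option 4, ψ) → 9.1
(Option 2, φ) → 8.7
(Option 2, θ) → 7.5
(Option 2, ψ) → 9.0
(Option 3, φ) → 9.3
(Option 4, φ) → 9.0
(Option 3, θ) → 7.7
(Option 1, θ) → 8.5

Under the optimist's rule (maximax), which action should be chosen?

Row maxima: Option 1=9.4, Option 2=9.0, Option 3=10.2, Option 4=9.1
Best best-case = 10.2 → Option 3.

Option 3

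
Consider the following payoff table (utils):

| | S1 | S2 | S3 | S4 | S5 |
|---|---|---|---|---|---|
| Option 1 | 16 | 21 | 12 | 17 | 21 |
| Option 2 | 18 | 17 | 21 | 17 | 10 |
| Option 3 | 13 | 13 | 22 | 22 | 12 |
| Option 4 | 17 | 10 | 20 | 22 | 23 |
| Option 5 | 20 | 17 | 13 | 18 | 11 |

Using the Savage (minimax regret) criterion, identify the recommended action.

Column bests: S1=20, S2=21, S3=22, S4=22, S5=23.
Option 1 regrets: 4, 0, 10, 5, 2 → max 10
Option 2 regrets: 2, 4, 1, 5, 13 → max 13
Option 3 regrets: 7, 8, 0, 0, 11 → max 11
Option 4 regrets: 3, 11, 2, 0, 0 → max 11
Option 5 regrets: 0, 4, 9, 4, 12 → max 12
Smallest max regret = 10 → Option 1.

Option 1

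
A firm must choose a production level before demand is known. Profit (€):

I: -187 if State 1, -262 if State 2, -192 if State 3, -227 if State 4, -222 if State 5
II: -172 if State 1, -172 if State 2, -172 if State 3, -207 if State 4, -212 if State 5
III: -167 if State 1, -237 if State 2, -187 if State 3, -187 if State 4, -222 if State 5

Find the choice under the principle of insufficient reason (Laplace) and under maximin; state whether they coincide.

Row averages: I=-218, II=-187, III=-200
Highest average = -187 → II.
Row minima: I=-262, II=-212, III=-237
Best worst-case = -212 → II.

laplace → II; maximin → II (agree)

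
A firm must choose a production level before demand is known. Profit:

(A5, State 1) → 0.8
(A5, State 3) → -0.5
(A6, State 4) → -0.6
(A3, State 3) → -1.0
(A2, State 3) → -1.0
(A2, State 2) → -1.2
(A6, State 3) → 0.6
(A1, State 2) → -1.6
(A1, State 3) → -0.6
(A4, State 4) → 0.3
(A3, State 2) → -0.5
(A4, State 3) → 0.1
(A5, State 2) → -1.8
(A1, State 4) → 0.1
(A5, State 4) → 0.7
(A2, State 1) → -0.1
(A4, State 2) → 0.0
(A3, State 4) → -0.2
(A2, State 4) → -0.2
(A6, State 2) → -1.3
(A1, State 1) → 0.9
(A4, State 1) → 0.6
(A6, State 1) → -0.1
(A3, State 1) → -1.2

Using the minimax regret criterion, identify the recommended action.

A4

Column bests: State 1=0.9, State 2=0.0, State 3=0.6, State 4=0.7.
A1 regrets: 0.0, 1.6, 1.2, 0.6 → max 1.6
A2 regrets: 1.0, 1.2, 1.6, 0.9 → max 1.6
A3 regrets: 2.1, 0.5, 1.6, 0.9 → max 2.1
A4 regrets: 0.3, 0.0, 0.5, 0.4 → max 0.5
A5 regrets: 0.1, 1.8, 1.1, 0.0 → max 1.8
A6 regrets: 1.0, 1.3, 0.0, 1.3 → max 1.3
Smallest max regret = 0.5 → A4.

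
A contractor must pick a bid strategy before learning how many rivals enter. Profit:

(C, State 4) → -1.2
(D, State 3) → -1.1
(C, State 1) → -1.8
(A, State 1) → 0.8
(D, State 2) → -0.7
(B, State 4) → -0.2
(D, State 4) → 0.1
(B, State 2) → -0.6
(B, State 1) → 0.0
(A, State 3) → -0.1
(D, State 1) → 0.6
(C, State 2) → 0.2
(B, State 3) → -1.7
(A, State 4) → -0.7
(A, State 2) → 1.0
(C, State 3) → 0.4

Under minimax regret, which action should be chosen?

Column bests: State 1=0.8, State 2=1.0, State 3=0.4, State 4=0.1.
A regrets: 0.0, 0.0, 0.5, 0.8 → max 0.8
B regrets: 0.8, 1.6, 2.1, 0.3 → max 2.1
C regrets: 2.6, 0.8, 0.0, 1.3 → max 2.6
D regrets: 0.2, 1.7, 1.5, 0.0 → max 1.7
Smallest max regret = 0.8 → A.

A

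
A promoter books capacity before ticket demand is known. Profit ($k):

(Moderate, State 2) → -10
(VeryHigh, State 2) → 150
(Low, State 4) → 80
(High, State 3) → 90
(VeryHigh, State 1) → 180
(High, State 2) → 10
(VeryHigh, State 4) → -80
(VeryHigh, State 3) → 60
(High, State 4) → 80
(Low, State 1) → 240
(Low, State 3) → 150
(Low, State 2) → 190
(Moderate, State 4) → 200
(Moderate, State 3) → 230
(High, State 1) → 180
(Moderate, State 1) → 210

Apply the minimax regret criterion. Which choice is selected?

Low

Column bests: State 1=240, State 2=190, State 3=230, State 4=200.
Low regrets: 0, 0, 80, 120 → max 120
Moderate regrets: 30, 200, 0, 0 → max 200
High regrets: 60, 180, 140, 120 → max 180
VeryHigh regrets: 60, 40, 170, 280 → max 280
Smallest max regret = 120 → Low.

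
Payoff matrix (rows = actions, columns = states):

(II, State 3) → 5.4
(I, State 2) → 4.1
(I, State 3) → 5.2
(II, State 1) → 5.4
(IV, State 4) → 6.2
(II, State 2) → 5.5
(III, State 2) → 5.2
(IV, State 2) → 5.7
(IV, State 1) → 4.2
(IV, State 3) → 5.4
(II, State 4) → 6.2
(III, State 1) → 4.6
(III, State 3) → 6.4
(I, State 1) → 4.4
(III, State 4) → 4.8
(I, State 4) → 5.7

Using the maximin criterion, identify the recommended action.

II

Row minima: I=4.1, II=5.4, III=4.6, IV=4.2
Best worst-case = 5.4 → II.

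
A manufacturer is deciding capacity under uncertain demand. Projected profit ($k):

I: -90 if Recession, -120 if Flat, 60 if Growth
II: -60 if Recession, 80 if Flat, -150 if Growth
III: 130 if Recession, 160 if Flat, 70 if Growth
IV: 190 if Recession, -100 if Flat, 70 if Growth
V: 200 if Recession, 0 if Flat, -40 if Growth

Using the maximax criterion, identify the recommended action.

Row maxima: I=60, II=80, III=160, IV=190, V=200
Best best-case = 200 → V.

V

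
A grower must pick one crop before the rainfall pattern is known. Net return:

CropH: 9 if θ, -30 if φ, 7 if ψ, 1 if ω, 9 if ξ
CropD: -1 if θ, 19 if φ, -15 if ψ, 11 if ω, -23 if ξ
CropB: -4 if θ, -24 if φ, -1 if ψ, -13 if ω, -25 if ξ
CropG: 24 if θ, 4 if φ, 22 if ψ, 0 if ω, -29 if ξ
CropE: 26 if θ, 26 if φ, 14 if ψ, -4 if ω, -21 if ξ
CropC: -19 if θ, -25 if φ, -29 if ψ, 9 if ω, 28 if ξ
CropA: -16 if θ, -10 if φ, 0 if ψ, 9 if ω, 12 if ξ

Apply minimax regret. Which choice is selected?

CropA

Column bests: θ=26, φ=26, ψ=22, ω=11, ξ=28.
CropH regrets: 17, 56, 15, 10, 19 → max 56
CropD regrets: 27, 7, 37, 0, 51 → max 51
CropB regrets: 30, 50, 23, 24, 53 → max 53
CropG regrets: 2, 22, 0, 11, 57 → max 57
CropE regrets: 0, 0, 8, 15, 49 → max 49
CropC regrets: 45, 51, 51, 2, 0 → max 51
CropA regrets: 42, 36, 22, 2, 16 → max 42
Smallest max regret = 42 → CropA.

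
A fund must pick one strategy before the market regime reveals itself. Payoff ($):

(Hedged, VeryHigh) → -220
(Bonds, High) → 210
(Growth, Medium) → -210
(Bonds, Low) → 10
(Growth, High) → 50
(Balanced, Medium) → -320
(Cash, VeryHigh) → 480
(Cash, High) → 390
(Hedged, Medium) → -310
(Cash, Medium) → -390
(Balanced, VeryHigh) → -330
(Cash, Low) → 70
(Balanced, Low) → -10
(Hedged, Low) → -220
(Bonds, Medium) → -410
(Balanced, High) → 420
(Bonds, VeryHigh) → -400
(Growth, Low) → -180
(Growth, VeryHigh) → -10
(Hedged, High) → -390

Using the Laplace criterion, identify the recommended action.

Cash

Row averages: Growth=-87.5, Bonds=-147.5, Cash=137.5, Balanced=-60, Hedged=-285
Highest average = 137.5 → Cash.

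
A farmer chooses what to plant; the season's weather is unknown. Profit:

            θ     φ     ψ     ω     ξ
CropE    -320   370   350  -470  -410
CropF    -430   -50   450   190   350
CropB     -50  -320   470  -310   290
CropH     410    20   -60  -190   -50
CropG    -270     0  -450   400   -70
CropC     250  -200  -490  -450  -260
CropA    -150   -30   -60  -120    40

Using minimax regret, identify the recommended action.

CropA

Column bests: θ=410, φ=370, ψ=470, ω=400, ξ=350.
CropE regrets: 730, 0, 120, 870, 760 → max 870
CropF regrets: 840, 420, 20, 210, 0 → max 840
CropB regrets: 460, 690, 0, 710, 60 → max 710
CropH regrets: 0, 350, 530, 590, 400 → max 590
CropG regrets: 680, 370, 920, 0, 420 → max 920
CropC regrets: 160, 570, 960, 850, 610 → max 960
CropA regrets: 560, 400, 530, 520, 310 → max 560
Smallest max regret = 560 → CropA.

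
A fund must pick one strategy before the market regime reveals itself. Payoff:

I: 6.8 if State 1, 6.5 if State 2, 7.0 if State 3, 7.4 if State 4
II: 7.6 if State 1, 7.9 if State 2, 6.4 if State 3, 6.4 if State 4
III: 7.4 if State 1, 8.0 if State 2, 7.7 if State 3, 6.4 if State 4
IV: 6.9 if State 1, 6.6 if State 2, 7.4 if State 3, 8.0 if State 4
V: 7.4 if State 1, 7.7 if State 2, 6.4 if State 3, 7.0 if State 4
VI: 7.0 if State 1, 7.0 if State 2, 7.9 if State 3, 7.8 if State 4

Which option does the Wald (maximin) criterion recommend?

Row minima: I=6.5, II=6.4, III=6.4, IV=6.6, V=6.4, VI=7.0
Best worst-case = 7.0 → VI.

VI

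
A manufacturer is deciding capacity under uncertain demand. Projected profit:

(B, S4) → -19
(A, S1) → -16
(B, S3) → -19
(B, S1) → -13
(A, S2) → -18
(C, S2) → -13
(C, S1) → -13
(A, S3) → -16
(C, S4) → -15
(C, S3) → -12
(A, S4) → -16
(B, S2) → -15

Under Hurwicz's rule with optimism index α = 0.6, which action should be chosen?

A: 0.6·(-16) + 0.4·(-18) = -16.8
B: 0.6·(-13) + 0.4·(-19) = -15.4
C: 0.6·(-12) + 0.4·(-15) = -13.2
Highest Hurwicz score = -13.2 → C.

C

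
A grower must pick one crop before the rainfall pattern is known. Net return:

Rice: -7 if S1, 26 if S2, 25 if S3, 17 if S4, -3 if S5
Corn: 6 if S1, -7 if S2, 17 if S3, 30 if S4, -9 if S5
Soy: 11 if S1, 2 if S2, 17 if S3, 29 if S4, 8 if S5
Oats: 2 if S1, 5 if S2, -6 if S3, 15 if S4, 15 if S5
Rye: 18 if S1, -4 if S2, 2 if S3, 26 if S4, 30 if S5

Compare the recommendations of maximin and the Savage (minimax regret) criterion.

Row minima: Rice=-7, Corn=-9, Soy=2, Oats=-6, Rye=-4
Best worst-case = 2 → Soy.
Column bests: S1=18, S2=26, S3=25, S4=30, S5=30.
Rice regrets: 25, 0, 0, 13, 33 → max 33
Corn regrets: 12, 33, 8, 0, 39 → max 39
Soy regrets: 7, 24, 8, 1, 22 → max 24
Oats regrets: 16, 21, 31, 15, 15 → max 31
Rye regrets: 0, 30, 23, 4, 0 → max 30
Smallest max regret = 24 → Soy.

maximin → Soy; minimax regret → Soy (agree)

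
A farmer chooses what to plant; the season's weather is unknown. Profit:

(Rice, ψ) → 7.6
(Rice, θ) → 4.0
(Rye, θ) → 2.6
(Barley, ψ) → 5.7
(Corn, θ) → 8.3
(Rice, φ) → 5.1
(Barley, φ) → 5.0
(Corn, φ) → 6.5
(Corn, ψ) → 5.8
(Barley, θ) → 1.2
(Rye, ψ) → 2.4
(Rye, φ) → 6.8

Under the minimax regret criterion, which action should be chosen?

Column bests: θ=8.3, φ=6.8, ψ=7.6.
Corn regrets: 0.0, 0.3, 1.8 → max 1.8
Barley regrets: 7.1, 1.8, 1.9 → max 7.1
Rye regrets: 5.7, 0.0, 5.2 → max 5.7
Rice regrets: 4.3, 1.7, 0.0 → max 4.3
Smallest max regret = 1.8 → Corn.

Corn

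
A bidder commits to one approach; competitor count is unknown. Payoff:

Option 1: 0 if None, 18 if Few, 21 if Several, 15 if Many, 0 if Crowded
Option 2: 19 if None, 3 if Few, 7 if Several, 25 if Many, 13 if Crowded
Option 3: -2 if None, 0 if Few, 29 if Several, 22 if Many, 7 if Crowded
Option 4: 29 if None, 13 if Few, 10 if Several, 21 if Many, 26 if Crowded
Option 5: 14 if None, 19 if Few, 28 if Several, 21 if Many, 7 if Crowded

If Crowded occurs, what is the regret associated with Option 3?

19

Best payoff under Crowded is 26.
Regret = 26 − 7 = 19.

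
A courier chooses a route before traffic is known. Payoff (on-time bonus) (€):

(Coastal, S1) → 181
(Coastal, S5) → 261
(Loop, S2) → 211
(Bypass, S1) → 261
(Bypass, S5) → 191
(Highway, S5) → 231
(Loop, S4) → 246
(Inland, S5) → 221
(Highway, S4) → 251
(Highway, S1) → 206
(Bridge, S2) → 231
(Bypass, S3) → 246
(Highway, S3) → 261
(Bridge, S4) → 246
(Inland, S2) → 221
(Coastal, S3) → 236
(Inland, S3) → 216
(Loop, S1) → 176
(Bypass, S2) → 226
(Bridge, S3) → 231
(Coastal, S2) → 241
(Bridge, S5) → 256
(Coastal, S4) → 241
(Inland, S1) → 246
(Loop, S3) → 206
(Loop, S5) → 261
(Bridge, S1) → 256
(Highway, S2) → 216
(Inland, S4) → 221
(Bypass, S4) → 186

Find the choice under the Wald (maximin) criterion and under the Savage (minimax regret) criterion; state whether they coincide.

Row minima: Highway=206, Loop=176, Bypass=186, Bridge=231, Coastal=181, Inland=216
Best worst-case = 231 → Bridge.
Column bests: S1=261, S2=241, S3=261, S4=251, S5=261.
Highway regrets: 55, 25, 0, 0, 30 → max 55
Loop regrets: 85, 30, 55, 5, 0 → max 85
Bypass regrets: 0, 15, 15, 65, 70 → max 70
Bridge regrets: 5, 10, 30, 5, 5 → max 30
Coastal regrets: 80, 0, 25, 10, 0 → max 80
Inland regrets: 15, 20, 45, 30, 40 → max 45
Smallest max regret = 30 → Bridge.

maximin → Bridge; minimax regret → Bridge (agree)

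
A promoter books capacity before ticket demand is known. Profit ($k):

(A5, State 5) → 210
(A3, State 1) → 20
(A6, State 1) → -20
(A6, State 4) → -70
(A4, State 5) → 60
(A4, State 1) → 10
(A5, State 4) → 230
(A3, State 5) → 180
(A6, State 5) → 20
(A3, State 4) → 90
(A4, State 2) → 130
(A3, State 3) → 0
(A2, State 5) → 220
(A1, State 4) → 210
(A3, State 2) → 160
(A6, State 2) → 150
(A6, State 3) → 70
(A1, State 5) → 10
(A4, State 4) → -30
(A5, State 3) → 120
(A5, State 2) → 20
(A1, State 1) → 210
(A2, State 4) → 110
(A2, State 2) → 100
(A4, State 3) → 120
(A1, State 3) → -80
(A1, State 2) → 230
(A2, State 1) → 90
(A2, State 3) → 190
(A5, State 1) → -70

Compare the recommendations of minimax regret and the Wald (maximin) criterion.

Column bests: State 1=210, State 2=230, State 3=190, State 4=230, State 5=220.
A1 regrets: 0, 0, 270, 20, 210 → max 270
A2 regrets: 120, 130, 0, 120, 0 → max 130
A3 regrets: 190, 70, 190, 140, 40 → max 190
A4 regrets: 200, 100, 70, 260, 160 → max 260
A5 regrets: 280, 210, 70, 0, 10 → max 280
A6 regrets: 230, 80, 120, 300, 200 → max 300
Smallest max regret = 130 → A2.
Row minima: A1=-80, A2=90, A3=0, A4=-30, A5=-70, A6=-70
Best worst-case = 90 → A2.

minimax regret → A2; maximin → A2 (agree)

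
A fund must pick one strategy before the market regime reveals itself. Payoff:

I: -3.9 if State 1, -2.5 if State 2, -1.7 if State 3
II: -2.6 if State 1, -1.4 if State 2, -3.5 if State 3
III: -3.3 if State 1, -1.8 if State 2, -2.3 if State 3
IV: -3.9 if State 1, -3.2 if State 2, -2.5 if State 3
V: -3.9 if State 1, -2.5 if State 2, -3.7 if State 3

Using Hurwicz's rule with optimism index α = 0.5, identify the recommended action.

II

I: 0.5·(-1.7) + 0.5·(-3.9) = -2.8
II: 0.5·(-1.4) + 0.5·(-3.5) = -2.45
III: 0.5·(-1.8) + 0.5·(-3.3) = -2.55
IV: 0.5·(-2.5) + 0.5·(-3.9) = -3.2
V: 0.5·(-2.5) + 0.5·(-3.9) = -3.2
Highest Hurwicz score = -2.45 → II.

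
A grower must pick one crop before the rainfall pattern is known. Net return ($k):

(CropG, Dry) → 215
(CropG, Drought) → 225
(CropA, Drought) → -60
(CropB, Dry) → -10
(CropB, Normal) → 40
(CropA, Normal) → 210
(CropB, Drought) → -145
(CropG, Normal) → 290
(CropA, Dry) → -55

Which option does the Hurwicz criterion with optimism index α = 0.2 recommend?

CropB: 0.2·40 + 0.8·(-145) = -108
CropG: 0.2·290 + 0.8·215 = 230
CropA: 0.2·210 + 0.8·(-60) = -6
Highest Hurwicz score = 230 → CropG.

CropG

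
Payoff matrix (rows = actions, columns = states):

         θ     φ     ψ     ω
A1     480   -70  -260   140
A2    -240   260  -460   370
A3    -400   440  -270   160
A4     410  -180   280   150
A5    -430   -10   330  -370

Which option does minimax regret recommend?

Column bests: θ=480, φ=440, ψ=330, ω=370.
A1 regrets: 0, 510, 590, 230 → max 590
A2 regrets: 720, 180, 790, 0 → max 790
A3 regrets: 880, 0, 600, 210 → max 880
A4 regrets: 70, 620, 50, 220 → max 620
A5 regrets: 910, 450, 0, 740 → max 910
Smallest max regret = 590 → A1.

A1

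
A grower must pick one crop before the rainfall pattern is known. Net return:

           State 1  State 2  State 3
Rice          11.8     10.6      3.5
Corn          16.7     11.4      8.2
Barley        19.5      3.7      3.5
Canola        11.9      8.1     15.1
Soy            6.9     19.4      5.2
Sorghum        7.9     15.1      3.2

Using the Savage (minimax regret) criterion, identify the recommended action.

Column bests: State 1=19.5, State 2=19.4, State 3=15.1.
Rice regrets: 7.7, 8.8, 11.6 → max 11.6
Corn regrets: 2.8, 8.0, 6.9 → max 8.0
Barley regrets: 0.0, 15.7, 11.6 → max 15.7
Canola regrets: 7.6, 11.3, 0.0 → max 11.3
Soy regrets: 12.6, 0.0, 9.9 → max 12.6
Sorghum regrets: 11.6, 4.3, 11.9 → max 11.9
Smallest max regret = 8.0 → Corn.

Corn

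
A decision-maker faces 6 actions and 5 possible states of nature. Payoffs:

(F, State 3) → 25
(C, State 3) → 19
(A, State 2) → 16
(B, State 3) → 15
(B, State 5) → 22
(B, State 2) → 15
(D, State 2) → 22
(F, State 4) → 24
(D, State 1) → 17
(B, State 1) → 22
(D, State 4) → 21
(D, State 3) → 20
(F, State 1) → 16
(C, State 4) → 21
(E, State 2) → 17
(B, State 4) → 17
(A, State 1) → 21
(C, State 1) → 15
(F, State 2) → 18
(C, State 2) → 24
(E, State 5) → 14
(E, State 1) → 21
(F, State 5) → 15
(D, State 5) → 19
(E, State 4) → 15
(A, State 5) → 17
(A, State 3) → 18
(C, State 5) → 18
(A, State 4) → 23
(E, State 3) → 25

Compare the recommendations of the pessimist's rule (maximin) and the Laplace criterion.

maximin → D; laplace → D (agree)

Row minima: A=16, B=15, C=15, D=17, E=14, F=15
Best worst-case = 17 → D.
Row averages: A=19, B=18.2, C=19.4, D=19.8, E=18.4, F=19.6
Highest average = 19.8 → D.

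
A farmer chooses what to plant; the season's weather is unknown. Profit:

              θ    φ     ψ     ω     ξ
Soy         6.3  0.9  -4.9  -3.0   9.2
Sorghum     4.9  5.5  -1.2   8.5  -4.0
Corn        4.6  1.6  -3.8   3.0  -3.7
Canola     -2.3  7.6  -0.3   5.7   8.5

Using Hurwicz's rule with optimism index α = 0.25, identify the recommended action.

Soy: 0.25·9.2 + 0.75·(-4.9) = -1.375
Sorghum: 0.25·8.5 + 0.75·(-4.0) = -0.875
Corn: 0.25·4.6 + 0.75·(-3.8) = -1.7
Canola: 0.25·8.5 + 0.75·(-2.3) = 0.4
Highest Hurwicz score = 0.4 → Canola.

Canola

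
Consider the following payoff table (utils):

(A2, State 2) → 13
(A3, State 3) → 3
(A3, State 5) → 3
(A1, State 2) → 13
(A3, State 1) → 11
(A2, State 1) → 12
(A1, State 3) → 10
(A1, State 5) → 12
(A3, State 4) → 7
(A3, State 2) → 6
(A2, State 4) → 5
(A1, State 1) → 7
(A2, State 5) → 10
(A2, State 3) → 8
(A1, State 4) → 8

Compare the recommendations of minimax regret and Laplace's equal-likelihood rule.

Column bests: State 1=12, State 2=13, State 3=10, State 4=8, State 5=12.
A1 regrets: 5, 0, 0, 0, 0 → max 5
A2 regrets: 0, 0, 2, 3, 2 → max 3
A3 regrets: 1, 7, 7, 1, 9 → max 9
Smallest max regret = 3 → A2.
Row averages: A1=10, A2=9.6, A3=6
Highest average = 10 → A1.

minimax regret → A2; laplace → A1 (disagree)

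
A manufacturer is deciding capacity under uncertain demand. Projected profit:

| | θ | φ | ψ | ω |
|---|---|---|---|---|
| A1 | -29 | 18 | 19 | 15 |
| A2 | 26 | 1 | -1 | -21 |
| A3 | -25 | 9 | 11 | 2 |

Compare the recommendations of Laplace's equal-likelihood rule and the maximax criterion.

Row averages: A1=5.75, A2=1.25, A3=-0.75
Highest average = 5.75 → A1.
Row maxima: A1=19, A2=26, A3=11
Best best-case = 26 → A2.

laplace → A1; maximax → A2 (disagree)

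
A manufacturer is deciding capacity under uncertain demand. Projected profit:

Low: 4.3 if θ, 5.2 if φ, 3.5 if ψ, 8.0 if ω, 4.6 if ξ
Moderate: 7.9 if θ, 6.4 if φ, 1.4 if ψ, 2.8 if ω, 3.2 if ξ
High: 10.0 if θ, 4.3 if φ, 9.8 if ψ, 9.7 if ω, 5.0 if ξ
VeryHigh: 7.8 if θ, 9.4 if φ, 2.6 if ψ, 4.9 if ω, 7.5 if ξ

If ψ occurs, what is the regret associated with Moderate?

8.4

Best payoff under ψ is 9.8.
Regret = 9.8 − 1.4 = 8.4.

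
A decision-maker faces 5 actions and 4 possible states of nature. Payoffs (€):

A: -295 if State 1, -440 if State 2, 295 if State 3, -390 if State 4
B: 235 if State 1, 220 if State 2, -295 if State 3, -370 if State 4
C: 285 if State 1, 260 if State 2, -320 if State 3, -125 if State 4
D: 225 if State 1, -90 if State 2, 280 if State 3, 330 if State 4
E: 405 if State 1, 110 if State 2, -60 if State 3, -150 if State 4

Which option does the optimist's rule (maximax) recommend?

E

Row maxima: A=295, B=235, C=285, D=330, E=405
Best best-case = 405 → E.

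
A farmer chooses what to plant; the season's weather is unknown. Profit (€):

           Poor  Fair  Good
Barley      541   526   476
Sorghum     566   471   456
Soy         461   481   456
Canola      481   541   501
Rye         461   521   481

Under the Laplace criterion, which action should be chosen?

Barley

Row averages: Barley=1543/3, Sorghum=1493/3, Soy=466, Canola=1523/3, Rye=1463/3
Highest average = 1543/3 → Barley.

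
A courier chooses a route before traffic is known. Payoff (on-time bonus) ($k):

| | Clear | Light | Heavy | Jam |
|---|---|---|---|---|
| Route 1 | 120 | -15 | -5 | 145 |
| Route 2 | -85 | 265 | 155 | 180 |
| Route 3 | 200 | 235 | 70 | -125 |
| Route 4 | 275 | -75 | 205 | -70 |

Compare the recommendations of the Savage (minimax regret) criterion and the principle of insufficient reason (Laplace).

minimax regret → Route 1; laplace → Route 2 (disagree)

Column bests: Clear=275, Light=265, Heavy=205, Jam=180.
Route 1 regrets: 155, 280, 210, 35 → max 280
Route 2 regrets: 360, 0, 50, 0 → max 360
Route 3 regrets: 75, 30, 135, 305 → max 305
Route 4 regrets: 0, 340, 0, 250 → max 340
Smallest max regret = 280 → Route 1.
Row averages: Route 1=61.25, Route 2=128.75, Route 3=95, Route 4=83.75
Highest average = 128.75 → Route 2.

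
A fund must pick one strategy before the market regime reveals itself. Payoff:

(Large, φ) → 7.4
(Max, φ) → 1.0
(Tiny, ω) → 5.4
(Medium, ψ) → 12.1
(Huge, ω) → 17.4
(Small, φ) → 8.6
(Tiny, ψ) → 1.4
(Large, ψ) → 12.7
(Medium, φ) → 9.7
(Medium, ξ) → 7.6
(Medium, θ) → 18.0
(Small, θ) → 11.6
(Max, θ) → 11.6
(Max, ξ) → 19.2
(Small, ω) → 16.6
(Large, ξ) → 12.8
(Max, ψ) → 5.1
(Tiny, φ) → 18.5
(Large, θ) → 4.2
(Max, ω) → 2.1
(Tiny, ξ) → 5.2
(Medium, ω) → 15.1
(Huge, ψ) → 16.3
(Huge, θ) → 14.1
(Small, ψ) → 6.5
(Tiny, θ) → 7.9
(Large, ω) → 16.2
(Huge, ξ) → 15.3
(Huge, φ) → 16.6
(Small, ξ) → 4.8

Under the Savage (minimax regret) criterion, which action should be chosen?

Huge

Column bests: θ=18.0, φ=18.5, ψ=16.3, ω=17.4, ξ=19.2.
Tiny regrets: 10.1, 0.0, 14.9, 12.0, 14.0 → max 14.9
Small regrets: 6.4, 9.9, 9.8, 0.8, 14.4 → max 14.4
Medium regrets: 0.0, 8.8, 4.2, 2.3, 11.6 → max 11.6
Large regrets: 13.8, 11.1, 3.6, 1.2, 6.4 → max 13.8
Huge regrets: 3.9, 1.9, 0.0, 0.0, 3.9 → max 3.9
Max regrets: 6.4, 17.5, 11.2, 15.3, 0.0 → max 17.5
Smallest max regret = 3.9 → Huge.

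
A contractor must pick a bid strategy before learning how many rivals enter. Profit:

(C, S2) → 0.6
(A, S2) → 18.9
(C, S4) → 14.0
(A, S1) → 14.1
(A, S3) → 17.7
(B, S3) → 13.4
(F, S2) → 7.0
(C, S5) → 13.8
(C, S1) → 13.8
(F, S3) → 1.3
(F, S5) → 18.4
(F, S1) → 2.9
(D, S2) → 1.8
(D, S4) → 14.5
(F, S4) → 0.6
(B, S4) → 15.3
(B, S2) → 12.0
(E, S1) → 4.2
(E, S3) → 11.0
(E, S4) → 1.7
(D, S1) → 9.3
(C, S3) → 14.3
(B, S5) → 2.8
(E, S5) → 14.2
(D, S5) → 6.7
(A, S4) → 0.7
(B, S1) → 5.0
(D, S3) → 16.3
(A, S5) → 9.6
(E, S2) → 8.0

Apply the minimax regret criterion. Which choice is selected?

Column bests: S1=14.1, S2=18.9, S3=17.7, S4=15.3, S5=18.4.
A regrets: 0.0, 0.0, 0.0, 14.6, 8.8 → max 14.6
B regrets: 9.1, 6.9, 4.3, 0.0, 15.6 → max 15.6
C regrets: 0.3, 18.3, 3.4, 1.3, 4.6 → max 18.3
D regrets: 4.8, 17.1, 1.4, 0.8, 11.7 → max 17.1
E regrets: 9.9, 10.9, 6.7, 13.6, 4.2 → max 13.6
F regrets: 11.2, 11.9, 16.4, 14.7, 0.0 → max 16.4
Smallest max regret = 13.6 → E.

E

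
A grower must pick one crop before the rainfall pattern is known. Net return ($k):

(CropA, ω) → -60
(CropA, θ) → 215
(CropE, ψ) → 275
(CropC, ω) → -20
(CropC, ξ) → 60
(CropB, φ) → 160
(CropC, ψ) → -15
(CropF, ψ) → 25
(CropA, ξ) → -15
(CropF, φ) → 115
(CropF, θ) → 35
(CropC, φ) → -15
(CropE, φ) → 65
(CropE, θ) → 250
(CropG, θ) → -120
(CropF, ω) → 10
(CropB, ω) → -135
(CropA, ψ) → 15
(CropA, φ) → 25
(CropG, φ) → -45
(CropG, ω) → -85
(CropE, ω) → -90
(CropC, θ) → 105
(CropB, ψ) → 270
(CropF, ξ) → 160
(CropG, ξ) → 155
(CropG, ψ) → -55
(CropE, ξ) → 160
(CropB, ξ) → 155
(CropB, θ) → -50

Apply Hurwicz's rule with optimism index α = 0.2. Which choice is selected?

CropF

CropA: 0.2·215 + 0.8·(-60) = -5
CropF: 0.2·160 + 0.8·10 = 40
CropG: 0.2·155 + 0.8·(-120) = -65
CropE: 0.2·275 + 0.8·(-90) = -17
CropB: 0.2·270 + 0.8·(-135) = -54
CropC: 0.2·105 + 0.8·(-20) = 5
Highest Hurwicz score = 40 → CropF.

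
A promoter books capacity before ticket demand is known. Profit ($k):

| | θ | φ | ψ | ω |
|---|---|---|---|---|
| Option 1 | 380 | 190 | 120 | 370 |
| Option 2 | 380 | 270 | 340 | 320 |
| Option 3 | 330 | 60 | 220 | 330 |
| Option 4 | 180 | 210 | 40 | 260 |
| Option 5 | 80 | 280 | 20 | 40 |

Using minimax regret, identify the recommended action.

Column bests: θ=380, φ=280, ψ=340, ω=370.
Option 1 regrets: 0, 90, 220, 0 → max 220
Option 2 regrets: 0, 10, 0, 50 → max 50
Option 3 regrets: 50, 220, 120, 40 → max 220
Option 4 regrets: 200, 70, 300, 110 → max 300
Option 5 regrets: 300, 0, 320, 330 → max 330
Smallest max regret = 50 → Option 2.

Option 2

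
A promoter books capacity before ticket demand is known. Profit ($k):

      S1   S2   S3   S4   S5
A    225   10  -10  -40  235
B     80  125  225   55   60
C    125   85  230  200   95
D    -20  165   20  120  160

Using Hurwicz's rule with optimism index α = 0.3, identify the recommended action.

A: 0.3·235 + 0.7·(-40) = 42.5
B: 0.3·225 + 0.7·55 = 106
C: 0.3·230 + 0.7·85 = 128.5
D: 0.3·165 + 0.7·(-20) = 35.5
Highest Hurwicz score = 128.5 → C.

C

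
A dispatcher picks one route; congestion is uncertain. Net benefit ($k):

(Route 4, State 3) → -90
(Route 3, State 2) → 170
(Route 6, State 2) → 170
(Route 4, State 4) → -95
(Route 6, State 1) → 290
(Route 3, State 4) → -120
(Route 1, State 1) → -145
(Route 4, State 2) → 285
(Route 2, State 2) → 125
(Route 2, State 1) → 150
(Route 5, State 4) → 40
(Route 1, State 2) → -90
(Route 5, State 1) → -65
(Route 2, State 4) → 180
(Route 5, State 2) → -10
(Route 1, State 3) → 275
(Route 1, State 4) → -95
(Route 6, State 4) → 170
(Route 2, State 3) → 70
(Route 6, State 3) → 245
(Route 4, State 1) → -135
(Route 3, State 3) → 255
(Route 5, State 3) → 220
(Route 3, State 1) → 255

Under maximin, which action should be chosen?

Route 6

Row minima: Route 1=-145, Route 2=70, Route 3=-120, Route 4=-135, Route 5=-65, Route 6=170
Best worst-case = 170 → Route 6.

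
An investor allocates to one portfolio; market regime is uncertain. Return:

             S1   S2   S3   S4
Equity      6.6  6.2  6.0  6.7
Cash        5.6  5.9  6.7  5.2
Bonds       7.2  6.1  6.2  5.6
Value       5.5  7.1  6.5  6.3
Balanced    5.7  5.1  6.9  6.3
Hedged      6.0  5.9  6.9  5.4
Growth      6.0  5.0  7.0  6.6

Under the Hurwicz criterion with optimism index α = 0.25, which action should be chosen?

Equity: 0.25·6.7 + 0.75·6.0 = 6.175
Cash: 0.25·6.7 + 0.75·5.2 = 5.575
Bonds: 0.25·7.2 + 0.75·5.6 = 6
Value: 0.25·7.1 + 0.75·5.5 = 5.9
Balanced: 0.25·6.9 + 0.75·5.1 = 5.55
Hedged: 0.25·6.9 + 0.75·5.4 = 5.775
Growth: 0.25·7.0 + 0.75·5.0 = 5.5
Highest Hurwicz score = 6.175 → Equity.

Equity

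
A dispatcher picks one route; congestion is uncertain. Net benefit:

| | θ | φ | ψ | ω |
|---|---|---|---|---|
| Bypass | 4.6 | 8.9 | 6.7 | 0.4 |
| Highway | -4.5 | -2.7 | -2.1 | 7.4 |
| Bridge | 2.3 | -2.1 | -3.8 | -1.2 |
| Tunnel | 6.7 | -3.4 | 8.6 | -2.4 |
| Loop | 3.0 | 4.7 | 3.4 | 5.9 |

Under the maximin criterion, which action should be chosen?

Row minima: Bypass=0.4, Highway=-4.5, Bridge=-3.8, Tunnel=-3.4, Loop=3.0
Best worst-case = 3.0 → Loop.

Loop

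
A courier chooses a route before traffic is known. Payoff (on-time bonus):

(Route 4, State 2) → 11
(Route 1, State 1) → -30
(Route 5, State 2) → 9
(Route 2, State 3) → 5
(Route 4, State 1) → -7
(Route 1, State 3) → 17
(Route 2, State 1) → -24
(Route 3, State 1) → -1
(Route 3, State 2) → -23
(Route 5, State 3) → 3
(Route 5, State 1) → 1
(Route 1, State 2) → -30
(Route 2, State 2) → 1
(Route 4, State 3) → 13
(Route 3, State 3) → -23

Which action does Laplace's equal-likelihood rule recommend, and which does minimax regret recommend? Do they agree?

laplace → Route 4; minimax regret → Route 4 (agree)

Row averages: Route 1=-43/3, Route 2=-6, Route 3=-47/3, Route 4=17/3, Route 5=13/3
Highest average = 17/3 → Route 4.
Column bests: State 1=1, State 2=11, State 3=17.
Route 1 regrets: 31, 41, 0 → max 41
Route 2 regrets: 25, 10, 12 → max 25
Route 3 regrets: 2, 34, 40 → max 40
Route 4 regrets: 8, 0, 4 → max 8
Route 5 regrets: 0, 2, 14 → max 14
Smallest max regret = 8 → Route 4.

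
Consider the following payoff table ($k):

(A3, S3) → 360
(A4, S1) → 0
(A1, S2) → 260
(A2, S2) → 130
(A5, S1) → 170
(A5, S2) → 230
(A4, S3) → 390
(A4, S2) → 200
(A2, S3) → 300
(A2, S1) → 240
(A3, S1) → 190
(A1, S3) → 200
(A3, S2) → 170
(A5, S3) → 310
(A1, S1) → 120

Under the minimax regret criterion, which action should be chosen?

Column bests: S1=240, S2=260, S3=390.
A1 regrets: 120, 0, 190 → max 190
A2 regrets: 0, 130, 90 → max 130
A3 regrets: 50, 90, 30 → max 90
A4 regrets: 240, 60, 0 → max 240
A5 regrets: 70, 30, 80 → max 80
Smallest max regret = 80 → A5.

A5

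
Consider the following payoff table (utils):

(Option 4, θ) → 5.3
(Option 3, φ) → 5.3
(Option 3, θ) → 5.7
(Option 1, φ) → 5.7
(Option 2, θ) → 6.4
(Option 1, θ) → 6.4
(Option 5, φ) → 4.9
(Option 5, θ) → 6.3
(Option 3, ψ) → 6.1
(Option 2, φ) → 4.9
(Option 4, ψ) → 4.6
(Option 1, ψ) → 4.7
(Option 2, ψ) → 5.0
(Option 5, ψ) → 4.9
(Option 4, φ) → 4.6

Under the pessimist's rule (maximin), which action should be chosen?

Row minima: Option 1=4.7, Option 2=4.9, Option 3=5.3, Option 4=4.6, Option 5=4.9
Best worst-case = 5.3 → Option 3.

Option 3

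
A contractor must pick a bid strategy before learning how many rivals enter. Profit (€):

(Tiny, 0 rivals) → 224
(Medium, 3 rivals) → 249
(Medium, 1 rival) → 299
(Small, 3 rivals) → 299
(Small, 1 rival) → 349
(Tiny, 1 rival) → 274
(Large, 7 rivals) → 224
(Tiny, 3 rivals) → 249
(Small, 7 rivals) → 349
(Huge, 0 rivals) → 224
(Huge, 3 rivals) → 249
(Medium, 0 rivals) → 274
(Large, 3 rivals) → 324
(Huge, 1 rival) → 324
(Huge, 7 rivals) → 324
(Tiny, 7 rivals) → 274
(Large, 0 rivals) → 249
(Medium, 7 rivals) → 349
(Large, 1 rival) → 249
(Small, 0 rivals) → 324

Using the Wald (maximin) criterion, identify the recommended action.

Row minima: Tiny=224, Small=299, Medium=249, Large=224, Huge=224
Best worst-case = 299 → Small.

Small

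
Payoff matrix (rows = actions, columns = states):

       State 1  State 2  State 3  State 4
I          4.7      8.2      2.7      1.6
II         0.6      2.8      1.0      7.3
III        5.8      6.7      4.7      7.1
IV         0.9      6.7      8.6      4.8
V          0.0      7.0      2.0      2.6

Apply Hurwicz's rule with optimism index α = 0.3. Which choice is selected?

I: 0.3·8.2 + 0.7·1.6 = 3.58
II: 0.3·7.3 + 0.7·0.6 = 2.61
III: 0.3·7.1 + 0.7·4.7 = 5.42
IV: 0.3·8.6 + 0.7·0.9 = 3.21
V: 0.3·7.0 + 0.7·0.0 = 2.1
Highest Hurwicz score = 5.42 → III.

III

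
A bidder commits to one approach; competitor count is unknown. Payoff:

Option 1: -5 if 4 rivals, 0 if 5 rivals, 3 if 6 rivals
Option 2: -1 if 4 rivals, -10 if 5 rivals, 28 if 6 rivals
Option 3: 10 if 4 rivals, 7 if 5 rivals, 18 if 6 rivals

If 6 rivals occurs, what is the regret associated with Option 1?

25

Best payoff under 6 rivals is 28.
Regret = 28 − 3 = 25.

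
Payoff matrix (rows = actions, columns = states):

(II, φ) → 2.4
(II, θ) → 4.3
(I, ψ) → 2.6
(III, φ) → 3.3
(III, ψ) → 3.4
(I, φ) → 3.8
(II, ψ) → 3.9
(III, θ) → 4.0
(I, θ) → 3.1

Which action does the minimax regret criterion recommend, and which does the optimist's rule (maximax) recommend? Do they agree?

minimax regret → III; maximax → II (disagree)

Column bests: θ=4.3, φ=3.8, ψ=3.9.
I regrets: 1.2, 0.0, 1.3 → max 1.3
II regrets: 0.0, 1.4, 0.0 → max 1.4
III regrets: 0.3, 0.5, 0.5 → max 0.5
Smallest max regret = 0.5 → III.
Row maxima: I=3.8, II=4.3, III=4.0
Best best-case = 4.3 → II.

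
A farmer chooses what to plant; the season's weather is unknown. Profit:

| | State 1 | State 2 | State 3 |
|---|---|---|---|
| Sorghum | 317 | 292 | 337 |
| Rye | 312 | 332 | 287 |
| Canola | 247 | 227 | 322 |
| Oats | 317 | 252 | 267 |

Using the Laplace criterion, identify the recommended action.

Row averages: Sorghum=946/3, Rye=931/3, Canola=796/3, Oats=836/3
Highest average = 946/3 → Sorghum.

Sorghum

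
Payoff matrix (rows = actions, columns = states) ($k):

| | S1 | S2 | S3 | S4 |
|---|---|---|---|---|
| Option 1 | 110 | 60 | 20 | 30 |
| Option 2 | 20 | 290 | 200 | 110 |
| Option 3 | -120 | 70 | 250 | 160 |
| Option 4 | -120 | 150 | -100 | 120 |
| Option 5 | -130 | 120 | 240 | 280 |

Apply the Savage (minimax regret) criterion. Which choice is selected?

Option 2

Column bests: S1=110, S2=290, S3=250, S4=280.
Option 1 regrets: 0, 230, 230, 250 → max 250
Option 2 regrets: 90, 0, 50, 170 → max 170
Option 3 regrets: 230, 220, 0, 120 → max 230
Option 4 regrets: 230, 140, 350, 160 → max 350
Option 5 regrets: 240, 170, 10, 0 → max 240
Smallest max regret = 170 → Option 2.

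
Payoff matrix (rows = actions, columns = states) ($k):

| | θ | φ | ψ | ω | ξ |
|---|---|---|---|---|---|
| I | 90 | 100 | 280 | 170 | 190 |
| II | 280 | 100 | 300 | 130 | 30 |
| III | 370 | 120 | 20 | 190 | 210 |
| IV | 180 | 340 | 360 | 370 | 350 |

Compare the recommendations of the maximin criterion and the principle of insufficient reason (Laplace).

maximin → IV; laplace → IV (agree)

Row minima: I=90, II=30, III=20, IV=180
Best worst-case = 180 → IV.
Row averages: I=166, II=168, III=182, IV=320
Highest average = 320 → IV.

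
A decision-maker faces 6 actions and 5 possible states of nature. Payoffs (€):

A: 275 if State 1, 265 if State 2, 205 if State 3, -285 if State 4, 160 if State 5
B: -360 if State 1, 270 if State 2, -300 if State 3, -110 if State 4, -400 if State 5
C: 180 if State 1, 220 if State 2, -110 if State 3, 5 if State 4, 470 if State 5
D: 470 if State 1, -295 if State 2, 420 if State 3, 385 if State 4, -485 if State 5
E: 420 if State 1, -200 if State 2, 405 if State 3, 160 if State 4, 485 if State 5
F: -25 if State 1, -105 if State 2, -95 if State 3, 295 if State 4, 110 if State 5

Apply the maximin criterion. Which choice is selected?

Row minima: A=-285, B=-400, C=-110, D=-485, E=-200, F=-105
Best worst-case = -105 → F.

F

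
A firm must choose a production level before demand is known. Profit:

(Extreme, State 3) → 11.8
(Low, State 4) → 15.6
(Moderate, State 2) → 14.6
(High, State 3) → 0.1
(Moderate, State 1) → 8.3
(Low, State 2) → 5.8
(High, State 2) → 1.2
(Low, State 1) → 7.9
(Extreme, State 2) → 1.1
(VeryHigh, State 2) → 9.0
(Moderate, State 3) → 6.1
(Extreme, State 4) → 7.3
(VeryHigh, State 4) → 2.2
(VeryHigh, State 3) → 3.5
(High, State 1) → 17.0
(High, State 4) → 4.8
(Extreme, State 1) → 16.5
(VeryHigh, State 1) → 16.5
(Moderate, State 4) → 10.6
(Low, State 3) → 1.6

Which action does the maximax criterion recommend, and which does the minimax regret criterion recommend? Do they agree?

Row maxima: Low=15.6, Moderate=14.6, High=17.0, VeryHigh=16.5, Extreme=16.5
Best best-case = 17.0 → High.
Column bests: State 1=17.0, State 2=14.6, State 3=11.8, State 4=15.6.
Low regrets: 9.1, 8.8, 10.2, 0.0 → max 10.2
Moderate regrets: 8.7, 0.0, 5.7, 5.0 → max 8.7
High regrets: 0.0, 13.4, 11.7, 10.8 → max 13.4
VeryHigh regrets: 0.5, 5.6, 8.3, 13.4 → max 13.4
Extreme regrets: 0.5, 13.5, 0.0, 8.3 → max 13.5
Smallest max regret = 8.7 → Moderate.

maximax → High; minimax regret → Moderate (disagree)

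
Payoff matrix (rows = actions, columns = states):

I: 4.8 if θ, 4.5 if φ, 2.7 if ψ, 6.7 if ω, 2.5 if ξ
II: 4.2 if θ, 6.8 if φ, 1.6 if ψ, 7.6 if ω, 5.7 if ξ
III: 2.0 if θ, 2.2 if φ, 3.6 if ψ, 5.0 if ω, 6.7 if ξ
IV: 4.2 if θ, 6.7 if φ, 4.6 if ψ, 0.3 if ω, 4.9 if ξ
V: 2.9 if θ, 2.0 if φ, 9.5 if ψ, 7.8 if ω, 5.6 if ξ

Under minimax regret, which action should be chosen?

Column bests: θ=4.8, φ=6.8, ψ=9.5, ω=7.8, ξ=6.7.
I regrets: 0.0, 2.3, 6.8, 1.1, 4.2 → max 6.8
II regrets: 0.6, 0.0, 7.9, 0.2, 1.0 → max 7.9
III regrets: 2.8, 4.6, 5.9, 2.8, 0.0 → max 5.9
IV regrets: 0.6, 0.1, 4.9, 7.5, 1.8 → max 7.5
V regrets: 1.9, 4.8, 0.0, 0.0, 1.1 → max 4.8
Smallest max regret = 4.8 → V.

V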